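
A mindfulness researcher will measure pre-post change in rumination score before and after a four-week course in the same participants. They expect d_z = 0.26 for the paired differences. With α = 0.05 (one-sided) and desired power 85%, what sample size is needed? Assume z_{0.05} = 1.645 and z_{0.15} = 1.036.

For a paired (one-sample on differences) test: n = ((z_{α} + z_β) / d)².
z_{α} + z_β = 1.645 + 1.036 = 2.681.
n = (2.681 / 0.26)² = 10.312² = 106.33.
Round up.

n = 107 pairs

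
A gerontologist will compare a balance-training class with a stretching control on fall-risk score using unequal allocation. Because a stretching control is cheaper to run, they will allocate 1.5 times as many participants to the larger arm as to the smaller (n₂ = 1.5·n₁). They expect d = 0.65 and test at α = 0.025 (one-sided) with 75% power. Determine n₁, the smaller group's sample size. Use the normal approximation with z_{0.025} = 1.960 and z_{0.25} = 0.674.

With allocation ratio k = n₂/n₁ = 1.5, Var(x̄₁−x̄₂) = σ²(1/n₁ + 1/(k·n₁)) = σ²·(k+1)/(k·n₁).
So n₁ = (1 + 1/k)·((z_{α} + z_β)/d)² = 1.667 × (2.634/0.65)².
n₁ = 1.667 × 16.42 = 27.4.
Round up: n₁ = 28, giving n₂ = 1.5 × 28 = 42.

n₁ = 28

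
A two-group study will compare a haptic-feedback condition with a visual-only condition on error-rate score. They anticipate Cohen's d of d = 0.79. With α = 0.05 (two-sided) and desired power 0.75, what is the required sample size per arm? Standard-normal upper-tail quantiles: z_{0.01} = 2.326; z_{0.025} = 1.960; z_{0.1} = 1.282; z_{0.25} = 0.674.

n = 23 per group

For two independent groups with equal n: n = 2·((z_{α/2} + z_β) / d)².
z_{α/2} + z_β = 1.960 + 0.674 = 2.634.
n = 2 × (2.634 / 0.79)² = 2 × 3.334² = 2 × 11.12 = 22.2.
Round up to the next whole participant.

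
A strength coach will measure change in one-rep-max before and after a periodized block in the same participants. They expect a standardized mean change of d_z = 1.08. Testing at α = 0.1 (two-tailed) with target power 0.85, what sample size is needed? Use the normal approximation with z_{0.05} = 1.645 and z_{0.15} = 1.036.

For a paired (one-sample on differences) test: n = ((z_{α/2} + z_β) / d)².
z_{α/2} + z_β = 1.645 + 1.036 = 2.681.
n = (2.681 / 1.08)² = 2.482² = 6.16.
Round up.

n = 7 pairs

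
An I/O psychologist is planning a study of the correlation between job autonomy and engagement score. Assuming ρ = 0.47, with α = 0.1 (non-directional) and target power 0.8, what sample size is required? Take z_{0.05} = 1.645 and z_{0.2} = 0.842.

n = 27

Fisher's z: C = ½·ln((1+r)/(1−r)) = ½·ln(2.7736) = 0.5101.
n = ((z_{α/2} + z_β)/C)² + 3.
(1.645 + 0.842) / 0.5101 = 2.487 / 0.5101 = 4.876.
n = 4.876² + 3 = 23.77 + 3 = 26.8.
Round up.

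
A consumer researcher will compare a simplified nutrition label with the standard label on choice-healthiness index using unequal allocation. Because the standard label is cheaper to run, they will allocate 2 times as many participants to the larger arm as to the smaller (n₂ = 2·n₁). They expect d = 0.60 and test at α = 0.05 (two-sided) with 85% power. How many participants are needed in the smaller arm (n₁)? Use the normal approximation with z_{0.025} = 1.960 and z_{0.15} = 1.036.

With allocation ratio k = n₂/n₁ = 2, Var(x̄₁−x̄₂) = σ²(1/n₁ + 1/(k·n₁)) = σ²·(k+1)/(k·n₁).
So n₁ = (1 + 1/k)·((z_{α/2} + z_β)/d)² = 1.500 × (2.996/0.60)².
n₁ = 1.500 × 24.93 = 37.4.
Round up: n₁ = 38, giving n₂ = 2 × 38 = 76.

n₁ = 38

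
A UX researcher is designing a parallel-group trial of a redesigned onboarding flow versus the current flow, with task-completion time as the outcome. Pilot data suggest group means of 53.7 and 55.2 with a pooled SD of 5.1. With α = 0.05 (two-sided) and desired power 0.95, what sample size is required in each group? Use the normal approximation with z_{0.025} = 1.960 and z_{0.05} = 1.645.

Cohen's d = |M₁ − M₂| / SD_pooled = |53.7 − 55.2| / 5.1 = 1.5 / 5.1 = 0.294.
For two independent groups with equal n: n = 2·((z_{α/2} + z_β) / d)².
z_{α/2} + z_β = 1.960 + 1.645 = 3.605.
n = 2 × (3.605 / 0.294)² = 2 × 12.262² = 2 × 150.35 = 300.7.
Round up to the next whole participant.

n = 301 per group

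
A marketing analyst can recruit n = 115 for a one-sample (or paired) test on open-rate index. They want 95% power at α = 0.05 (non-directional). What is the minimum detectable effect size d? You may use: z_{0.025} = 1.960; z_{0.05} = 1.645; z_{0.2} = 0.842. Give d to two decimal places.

d_min ≈ 0.34

For a single sample (or paired design) of n = 115: d_min = (z_{α/2} + z_β)/√n.
z-sum = 1.960 + 1.645 = 3.605.
d_min = 3.605 / √115 = 3.605 / 10.724 = 0.336.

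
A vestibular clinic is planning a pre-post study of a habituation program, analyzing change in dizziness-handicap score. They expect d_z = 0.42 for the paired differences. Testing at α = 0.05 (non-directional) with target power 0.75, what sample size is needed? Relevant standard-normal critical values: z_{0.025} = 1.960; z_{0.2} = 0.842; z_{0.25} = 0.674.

n = 40 pairs

For a paired (one-sample on differences) test: n = ((z_{α/2} + z_β) / d)².
z_{α/2} + z_β = 1.960 + 0.674 = 2.634.
n = (2.634 / 0.42)² = 6.271² = 39.33.
Round up.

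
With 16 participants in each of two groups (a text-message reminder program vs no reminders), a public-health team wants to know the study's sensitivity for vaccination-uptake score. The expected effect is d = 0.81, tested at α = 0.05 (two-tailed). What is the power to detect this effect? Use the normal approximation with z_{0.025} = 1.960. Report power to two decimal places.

power ≈ 0.63

For two equal groups, power = Φ(d·√(n/2) − z_{α/2}).
d·√(n/2) = 0.81 × √(16/2) = 0.81 × 2.828 = 2.291.
z_β = 2.291 − 1.960 = 0.331.
Power = Φ(0.331) = 0.630.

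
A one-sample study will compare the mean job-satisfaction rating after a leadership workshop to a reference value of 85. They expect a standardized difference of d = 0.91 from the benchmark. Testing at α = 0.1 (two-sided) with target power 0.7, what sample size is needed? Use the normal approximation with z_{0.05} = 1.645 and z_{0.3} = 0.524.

n = 6

For a one-sample test: n = ((z_{α/2} + z_β) / d)².
z_{α/2} + z_β = 1.645 + 0.524 = 2.169.
n = (2.169 / 0.91)² = 2.384² = 5.68.
Round up.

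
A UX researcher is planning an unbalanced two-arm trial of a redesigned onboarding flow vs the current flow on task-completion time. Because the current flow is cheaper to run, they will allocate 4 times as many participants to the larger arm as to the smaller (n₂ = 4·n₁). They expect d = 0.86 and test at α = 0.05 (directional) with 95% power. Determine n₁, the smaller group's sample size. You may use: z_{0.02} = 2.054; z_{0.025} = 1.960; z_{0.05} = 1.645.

n₁ = 19

With allocation ratio k = n₂/n₁ = 4, Var(x̄₁−x̄₂) = σ²(1/n₁ + 1/(k·n₁)) = σ²·(k+1)/(k·n₁).
So n₁ = (1 + 1/k)·((z_{α} + z_β)/d)² = 1.250 × (3.290/0.86)².
n₁ = 1.250 × 14.64 = 18.3.
Round up: n₁ = 19, giving n₂ = 4 × 19 = 76.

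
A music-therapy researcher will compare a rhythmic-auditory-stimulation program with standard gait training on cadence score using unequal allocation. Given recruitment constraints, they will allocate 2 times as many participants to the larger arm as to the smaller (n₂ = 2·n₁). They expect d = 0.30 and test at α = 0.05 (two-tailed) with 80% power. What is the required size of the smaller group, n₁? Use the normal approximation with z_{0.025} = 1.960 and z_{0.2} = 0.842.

n₁ = 131

With allocation ratio k = n₂/n₁ = 2, Var(x̄₁−x̄₂) = σ²(1/n₁ + 1/(k·n₁)) = σ²·(k+1)/(k·n₁).
So n₁ = (1 + 1/k)·((z_{α/2} + z_β)/d)² = 1.500 × (2.802/0.30)².
n₁ = 1.500 × 87.24 = 130.9.
Round up: n₁ = 131, giving n₂ = 2 × 131 = 262.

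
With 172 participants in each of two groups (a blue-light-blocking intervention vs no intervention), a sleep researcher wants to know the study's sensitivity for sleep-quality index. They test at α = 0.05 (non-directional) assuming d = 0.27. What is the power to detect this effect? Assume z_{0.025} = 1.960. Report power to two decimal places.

For two equal groups, power = Φ(d·√(n/2) − z_{α/2}).
d·√(n/2) = 0.27 × √(172/2) = 0.27 × 9.274 = 2.504.
z_β = 2.504 − 1.960 = 0.544.
Power = Φ(0.544) = 0.707.

power ≈ 0.71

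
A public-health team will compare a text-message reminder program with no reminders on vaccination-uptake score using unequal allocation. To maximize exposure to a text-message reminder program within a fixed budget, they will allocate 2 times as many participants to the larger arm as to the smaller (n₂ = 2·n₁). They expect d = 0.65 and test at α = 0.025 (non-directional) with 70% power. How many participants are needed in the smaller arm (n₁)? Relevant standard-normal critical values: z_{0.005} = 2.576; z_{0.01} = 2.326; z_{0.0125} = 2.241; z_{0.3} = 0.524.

n₁ = 28

With allocation ratio k = n₂/n₁ = 2, Var(x̄₁−x̄₂) = σ²(1/n₁ + 1/(k·n₁)) = σ²·(k+1)/(k·n₁).
So n₁ = (1 + 1/k)·((z_{α/2} + z_β)/d)² = 1.500 × (2.765/0.65)².
n₁ = 1.500 × 18.10 = 27.1.
Round up: n₁ = 28, giving n₂ = 2 × 28 = 56.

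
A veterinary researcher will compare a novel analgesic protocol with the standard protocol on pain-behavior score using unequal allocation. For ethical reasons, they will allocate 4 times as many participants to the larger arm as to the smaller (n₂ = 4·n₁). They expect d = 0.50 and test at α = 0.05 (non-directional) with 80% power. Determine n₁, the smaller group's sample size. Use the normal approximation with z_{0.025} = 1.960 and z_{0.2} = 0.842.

With allocation ratio k = n₂/n₁ = 4, Var(x̄₁−x̄₂) = σ²(1/n₁ + 1/(k·n₁)) = σ²·(k+1)/(k·n₁).
So n₁ = (1 + 1/k)·((z_{α/2} + z_β)/d)² = 1.250 × (2.802/0.50)².
n₁ = 1.250 × 31.40 = 39.3.
Round up: n₁ = 40, giving n₂ = 4 × 40 = 160.

n₁ = 40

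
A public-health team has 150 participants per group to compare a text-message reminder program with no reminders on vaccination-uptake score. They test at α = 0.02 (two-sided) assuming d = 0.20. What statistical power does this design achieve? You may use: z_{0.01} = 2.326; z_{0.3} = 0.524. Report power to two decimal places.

power ≈ 0.28

For two equal groups, power = Φ(d·√(n/2) − z_{α/2}).
d·√(n/2) = 0.20 × √(150/2) = 0.20 × 8.660 = 1.732.
z_β = 1.732 − 2.326 = -0.594.
Power = Φ(-0.594) = 0.276.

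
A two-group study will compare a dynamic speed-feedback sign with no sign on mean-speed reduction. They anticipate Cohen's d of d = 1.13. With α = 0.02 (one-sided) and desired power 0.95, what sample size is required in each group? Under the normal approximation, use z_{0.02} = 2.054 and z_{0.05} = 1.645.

For two independent groups with equal n: n = 2·((z_{α} + z_β) / d)².
z_{α} + z_β = 2.054 + 1.645 = 3.699.
n = 2 × (3.699 / 1.13)² = 2 × 3.273² = 2 × 10.72 = 21.4.
Round up to the next whole participant.

n = 22 per group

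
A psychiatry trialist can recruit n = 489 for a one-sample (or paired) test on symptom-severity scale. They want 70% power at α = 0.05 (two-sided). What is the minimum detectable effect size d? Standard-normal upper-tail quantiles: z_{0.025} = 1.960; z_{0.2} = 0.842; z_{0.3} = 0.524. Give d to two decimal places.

d_min ≈ 0.11

For a single sample (or paired design) of n = 489: d_min = (z_{α/2} + z_β)/√n.
z-sum = 1.960 + 0.524 = 2.484.
d_min = 2.484 / √489 = 2.484 / 22.113 = 0.112.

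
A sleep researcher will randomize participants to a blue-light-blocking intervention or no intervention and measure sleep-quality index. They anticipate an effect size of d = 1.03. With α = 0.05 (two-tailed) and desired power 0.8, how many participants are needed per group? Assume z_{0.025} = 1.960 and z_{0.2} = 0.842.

n = 15 per group

For two independent groups with equal n: n = 2·((z_{α/2} + z_β) / d)².
z_{α/2} + z_β = 1.960 + 0.842 = 2.802.
n = 2 × (2.802 / 1.03)² = 2 × 2.720² = 2 × 7.40 = 14.8.
Round up to the next whole participant.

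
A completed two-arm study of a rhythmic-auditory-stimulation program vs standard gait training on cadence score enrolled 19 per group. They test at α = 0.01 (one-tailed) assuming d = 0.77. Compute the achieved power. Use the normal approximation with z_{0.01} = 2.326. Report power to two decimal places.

For two equal groups, power = Φ(d·√(n/2) − z_{α}).
d·√(n/2) = 0.77 × √(19/2) = 0.77 × 3.082 = 2.373.
z_β = 2.373 − 2.326 = 0.047.
Power = Φ(0.047) = 0.519.

power ≈ 0.52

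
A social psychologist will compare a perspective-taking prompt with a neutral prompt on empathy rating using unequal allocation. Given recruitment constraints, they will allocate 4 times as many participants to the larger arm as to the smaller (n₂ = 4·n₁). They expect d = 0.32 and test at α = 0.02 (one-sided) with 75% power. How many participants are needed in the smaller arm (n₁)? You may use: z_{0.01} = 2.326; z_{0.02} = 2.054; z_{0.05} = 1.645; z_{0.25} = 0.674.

n₁ = 91

With allocation ratio k = n₂/n₁ = 4, Var(x̄₁−x̄₂) = σ²(1/n₁ + 1/(k·n₁)) = σ²·(k+1)/(k·n₁).
So n₁ = (1 + 1/k)·((z_{α} + z_β)/d)² = 1.250 × (2.728/0.32)².
n₁ = 1.250 × 72.68 = 90.8.
Round up: n₁ = 91, giving n₂ = 4 × 91 = 364.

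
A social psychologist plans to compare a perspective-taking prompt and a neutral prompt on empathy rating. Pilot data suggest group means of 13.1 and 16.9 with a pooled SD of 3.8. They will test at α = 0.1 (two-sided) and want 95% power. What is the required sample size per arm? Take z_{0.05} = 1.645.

n = 22 per group

Cohen's d = |M₁ − M₂| / SD_pooled = |13.1 − 16.9| / 3.8 = 3.8 / 3.8 = 1.000.
For two independent groups with equal n: n = 2·((z_{α/2} + z_β) / d)².
z_{α/2} + z_β = 1.645 + 1.645 = 3.290.
n = 2 × (3.290 / 1.000)² = 2 × 3.290² = 2 × 10.82 = 21.6.
Round up to the next whole participant.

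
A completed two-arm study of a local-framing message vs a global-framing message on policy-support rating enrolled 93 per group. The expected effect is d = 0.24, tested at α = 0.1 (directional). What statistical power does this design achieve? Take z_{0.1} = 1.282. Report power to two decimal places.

For two equal groups, power = Φ(d·√(n/2) − z_{α}).
d·√(n/2) = 0.24 × √(93/2) = 0.24 × 6.819 = 1.637.
z_β = 1.637 − 1.282 = 0.355.
Power = Φ(0.355) = 0.639.

power ≈ 0.64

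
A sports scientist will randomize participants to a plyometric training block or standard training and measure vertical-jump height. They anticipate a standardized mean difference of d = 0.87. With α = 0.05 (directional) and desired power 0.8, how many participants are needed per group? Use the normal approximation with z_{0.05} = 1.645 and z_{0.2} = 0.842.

n = 17 per group

For two independent groups with equal n: n = 2·((z_{α} + z_β) / d)².
z_{α} + z_β = 1.645 + 0.842 = 2.487.
n = 2 × (2.487 / 0.87)² = 2 × 2.859² = 2 × 8.17 = 16.3.
Round up to the next whole participant.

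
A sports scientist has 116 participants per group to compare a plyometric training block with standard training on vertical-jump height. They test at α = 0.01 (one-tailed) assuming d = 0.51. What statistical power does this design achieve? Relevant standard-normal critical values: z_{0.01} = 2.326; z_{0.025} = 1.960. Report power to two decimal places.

For two equal groups, power = Φ(d·√(n/2) − z_{α}).
d·√(n/2) = 0.51 × √(116/2) = 0.51 × 7.616 = 3.884.
z_β = 3.884 − 2.326 = 1.558.
Power = Φ(1.558) = 0.940.

power ≈ 0.94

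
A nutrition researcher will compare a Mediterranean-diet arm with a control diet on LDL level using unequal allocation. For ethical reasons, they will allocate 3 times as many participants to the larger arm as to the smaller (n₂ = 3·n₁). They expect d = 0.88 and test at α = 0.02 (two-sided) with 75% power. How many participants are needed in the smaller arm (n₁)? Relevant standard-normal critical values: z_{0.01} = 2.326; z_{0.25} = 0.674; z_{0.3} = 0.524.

With allocation ratio k = n₂/n₁ = 3, Var(x̄₁−x̄₂) = σ²(1/n₁ + 1/(k·n₁)) = σ²·(k+1)/(k·n₁).
So n₁ = (1 + 1/k)·((z_{α/2} + z_β)/d)² = 1.333 × (3.000/0.88)².
n₁ = 1.333 × 11.62 = 15.5.
Round up: n₁ = 16, giving n₂ = 3 × 16 = 48.

n₁ = 16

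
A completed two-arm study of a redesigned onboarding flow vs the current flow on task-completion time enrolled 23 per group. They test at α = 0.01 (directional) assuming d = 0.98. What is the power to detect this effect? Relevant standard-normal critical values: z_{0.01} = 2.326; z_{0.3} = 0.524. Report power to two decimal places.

For two equal groups, power = Φ(d·√(n/2) − z_{α}).
d·√(n/2) = 0.98 × √(23/2) = 0.98 × 3.391 = 3.323.
z_β = 3.323 − 2.326 = 0.997.
Power = Φ(0.997) = 0.841.

power ≈ 0.84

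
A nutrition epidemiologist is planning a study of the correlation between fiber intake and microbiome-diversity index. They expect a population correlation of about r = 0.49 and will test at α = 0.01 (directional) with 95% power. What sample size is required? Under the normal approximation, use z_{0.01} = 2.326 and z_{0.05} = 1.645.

Fisher's z: C = ½·ln((1+r)/(1−r)) = ½·ln(2.9216) = 0.5361.
n = ((z_{α} + z_β)/C)² + 3.
(2.326 + 1.645) / 0.5361 = 3.971 / 0.5361 = 7.407.
n = 7.407² + 3 = 54.87 + 3 = 57.9.
Round up.

n = 58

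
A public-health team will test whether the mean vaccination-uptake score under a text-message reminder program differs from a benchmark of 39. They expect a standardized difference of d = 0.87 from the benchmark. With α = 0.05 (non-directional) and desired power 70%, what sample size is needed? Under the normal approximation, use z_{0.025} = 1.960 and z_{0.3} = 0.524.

n = 9

For a one-sample test: n = ((z_{α/2} + z_β) / d)².
z_{α/2} + z_β = 1.960 + 0.524 = 2.484.
n = (2.484 / 0.87)² = 2.855² = 8.15.
Round up.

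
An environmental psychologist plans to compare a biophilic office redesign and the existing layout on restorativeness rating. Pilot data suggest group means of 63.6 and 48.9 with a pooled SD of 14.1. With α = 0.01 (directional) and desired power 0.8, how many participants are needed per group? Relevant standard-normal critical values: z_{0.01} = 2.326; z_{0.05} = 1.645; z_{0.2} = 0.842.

Cohen's d = |M₁ − M₂| / SD_pooled = |63.6 − 48.9| / 14.1 = 14.7 / 14.1 = 1.043.
For two independent groups with equal n: n = 2·((z_{α} + z_β) / d)².
z_{α} + z_β = 2.326 + 0.842 = 3.168.
n = 2 × (3.168 / 1.043)² = 2 × 3.037² = 2 × 9.23 = 18.5.
Round up to the next whole participant.

n = 19 per group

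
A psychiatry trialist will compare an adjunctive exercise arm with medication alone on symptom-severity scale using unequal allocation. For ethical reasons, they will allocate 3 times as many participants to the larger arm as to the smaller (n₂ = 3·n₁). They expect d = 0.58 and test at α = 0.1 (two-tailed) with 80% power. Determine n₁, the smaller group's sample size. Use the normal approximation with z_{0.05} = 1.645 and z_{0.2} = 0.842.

n₁ = 25

With allocation ratio k = n₂/n₁ = 3, Var(x̄₁−x̄₂) = σ²(1/n₁ + 1/(k·n₁)) = σ²·(k+1)/(k·n₁).
So n₁ = (1 + 1/k)·((z_{α/2} + z_β)/d)² = 1.333 × (2.487/0.58)².
n₁ = 1.333 × 18.39 = 24.5.
Round up: n₁ = 25, giving n₂ = 3 × 25 = 75.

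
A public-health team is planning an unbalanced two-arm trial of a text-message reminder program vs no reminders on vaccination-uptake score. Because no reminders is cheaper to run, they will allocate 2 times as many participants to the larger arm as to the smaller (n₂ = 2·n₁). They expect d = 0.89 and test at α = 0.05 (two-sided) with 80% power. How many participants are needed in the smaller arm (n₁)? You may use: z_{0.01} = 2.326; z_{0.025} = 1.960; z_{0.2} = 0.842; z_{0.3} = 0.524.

With allocation ratio k = n₂/n₁ = 2, Var(x̄₁−x̄₂) = σ²(1/n₁ + 1/(k·n₁)) = σ²·(k+1)/(k·n₁).
So n₁ = (1 + 1/k)·((z_{α/2} + z_β)/d)² = 1.500 × (2.802/0.89)².
n₁ = 1.500 × 9.91 = 14.9.
Round up: n₁ = 15, giving n₂ = 2 × 15 = 30.

n₁ = 15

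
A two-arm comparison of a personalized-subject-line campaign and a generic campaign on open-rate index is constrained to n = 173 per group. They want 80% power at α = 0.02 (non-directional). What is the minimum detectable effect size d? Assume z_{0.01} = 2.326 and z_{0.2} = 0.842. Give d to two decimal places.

d_min ≈ 0.34

For two independent groups of n = 173 each: d_min = (z_{α/2} + z_β)·√(2/n).
z-sum = 2.326 + 0.842 = 3.168.
d_min = 3.168 × √(2/173) = 3.168 × 0.1075 = 0.341.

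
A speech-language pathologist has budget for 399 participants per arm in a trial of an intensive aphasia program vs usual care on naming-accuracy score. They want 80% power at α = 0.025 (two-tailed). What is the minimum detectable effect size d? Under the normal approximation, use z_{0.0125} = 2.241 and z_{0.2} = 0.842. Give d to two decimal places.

For two independent groups of n = 399 each: d_min = (z_{α/2} + z_β)·√(2/n).
z-sum = 2.241 + 0.842 = 3.083.
d_min = 3.083 × √(2/399) = 3.083 × 0.0708 = 0.218.

d_min ≈ 0.22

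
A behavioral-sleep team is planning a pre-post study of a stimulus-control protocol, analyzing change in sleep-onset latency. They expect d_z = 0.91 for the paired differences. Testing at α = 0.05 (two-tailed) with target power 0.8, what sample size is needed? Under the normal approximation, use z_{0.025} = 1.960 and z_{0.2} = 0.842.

For a paired (one-sample on differences) test: n = ((z_{α/2} + z_β) / d)².
z_{α/2} + z_β = 1.960 + 0.842 = 2.802.
n = (2.802 / 0.91)² = 3.079² = 9.48.
Round up.

n = 10 pairs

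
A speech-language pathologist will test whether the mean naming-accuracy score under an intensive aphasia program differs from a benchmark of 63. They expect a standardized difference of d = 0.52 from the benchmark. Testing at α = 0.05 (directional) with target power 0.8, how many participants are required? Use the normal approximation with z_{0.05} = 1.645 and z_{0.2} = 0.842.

n = 23

For a one-sample test: n = ((z_{α} + z_β) / d)².
z_{α} + z_β = 1.645 + 0.842 = 2.487.
n = (2.487 / 0.52)² = 4.783² = 22.87.
Round up.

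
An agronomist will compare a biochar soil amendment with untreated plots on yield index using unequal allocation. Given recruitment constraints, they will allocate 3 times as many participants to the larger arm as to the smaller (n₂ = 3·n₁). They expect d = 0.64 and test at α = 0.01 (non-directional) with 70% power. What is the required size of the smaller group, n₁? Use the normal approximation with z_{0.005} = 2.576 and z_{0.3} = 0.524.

n₁ = 32

With allocation ratio k = n₂/n₁ = 3, Var(x̄₁−x̄₂) = σ²(1/n₁ + 1/(k·n₁)) = σ²·(k+1)/(k·n₁).
So n₁ = (1 + 1/k)·((z_{α/2} + z_β)/d)² = 1.333 × (3.100/0.64)².
n₁ = 1.333 × 23.46 = 31.3.
Round up: n₁ = 32, giving n₂ = 3 × 32 = 96.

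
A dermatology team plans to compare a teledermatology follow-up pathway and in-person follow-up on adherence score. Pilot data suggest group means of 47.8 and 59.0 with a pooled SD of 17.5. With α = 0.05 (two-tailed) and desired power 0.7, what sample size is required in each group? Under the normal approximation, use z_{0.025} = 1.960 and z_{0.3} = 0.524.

Cohen's d = |M₁ − M₂| / SD_pooled = |47.8 − 59.0| / 17.5 = 11.2 / 17.5 = 0.640.
For two independent groups with equal n: n = 2·((z_{α/2} + z_β) / d)².
z_{α/2} + z_β = 1.960 + 0.524 = 2.484.
n = 2 × (2.484 / 0.640)² = 2 × 3.881² = 2 × 15.06 = 30.1.
Round up to the next whole participant.

n = 31 per group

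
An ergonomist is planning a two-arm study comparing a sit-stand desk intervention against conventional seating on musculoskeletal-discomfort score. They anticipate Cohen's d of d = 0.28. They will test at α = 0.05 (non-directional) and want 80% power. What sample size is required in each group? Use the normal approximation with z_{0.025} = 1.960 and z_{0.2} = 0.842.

n = 201 per group

For two independent groups with equal n: n = 2·((z_{α/2} + z_β) / d)².
z_{α/2} + z_β = 1.960 + 0.842 = 2.802.
n = 2 × (2.802 / 0.28)² = 2 × 10.007² = 2 × 100.14 = 200.3.
Round up to the next whole participant.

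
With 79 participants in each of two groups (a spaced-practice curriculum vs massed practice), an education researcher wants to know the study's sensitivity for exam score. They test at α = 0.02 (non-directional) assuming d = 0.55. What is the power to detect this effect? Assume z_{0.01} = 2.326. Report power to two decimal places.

For two equal groups, power = Φ(d·√(n/2) − z_{α/2}).
d·√(n/2) = 0.55 × √(79/2) = 0.55 × 6.285 = 3.457.
z_β = 3.457 − 2.326 = 1.131.
Power = Φ(1.131) = 0.871.

power ≈ 0.87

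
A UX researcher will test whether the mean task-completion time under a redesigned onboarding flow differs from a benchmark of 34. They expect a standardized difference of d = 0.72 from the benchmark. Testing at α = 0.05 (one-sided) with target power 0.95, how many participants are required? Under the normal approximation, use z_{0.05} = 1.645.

n = 21

For a one-sample test: n = ((z_{α} + z_β) / d)².
z_{α} + z_β = 1.645 + 1.645 = 3.290.
n = (3.290 / 0.72)² = 4.569² = 20.88.
Round up.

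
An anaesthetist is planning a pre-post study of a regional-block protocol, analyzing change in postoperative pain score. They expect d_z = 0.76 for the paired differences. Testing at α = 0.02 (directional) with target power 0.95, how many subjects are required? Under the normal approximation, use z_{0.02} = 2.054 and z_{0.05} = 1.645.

For a paired (one-sample on differences) test: n = ((z_{α} + z_β) / d)².
z_{α} + z_β = 2.054 + 1.645 = 3.699.
n = (3.699 / 0.76)² = 4.867² = 23.69.
Round up.

n = 24 pairs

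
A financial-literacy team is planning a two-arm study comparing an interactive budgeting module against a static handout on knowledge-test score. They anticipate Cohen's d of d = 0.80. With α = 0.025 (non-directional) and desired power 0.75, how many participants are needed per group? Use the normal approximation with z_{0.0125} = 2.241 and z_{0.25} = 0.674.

For two independent groups with equal n: n = 2·((z_{α/2} + z_β) / d)².
z_{α/2} + z_β = 2.241 + 0.674 = 2.915.
n = 2 × (2.915 / 0.80)² = 2 × 3.644² = 2 × 13.28 = 26.6.
Round up to the next whole participant.

n = 27 per group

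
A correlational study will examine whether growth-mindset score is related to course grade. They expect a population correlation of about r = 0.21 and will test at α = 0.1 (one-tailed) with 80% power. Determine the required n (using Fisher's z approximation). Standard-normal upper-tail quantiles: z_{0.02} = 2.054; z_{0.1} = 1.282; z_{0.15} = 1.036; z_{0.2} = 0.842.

Fisher's z: C = ½·ln((1+r)/(1−r)) = ½·ln(1.5316) = 0.2132.
n = ((z_{α} + z_β)/C)² + 3.
(1.282 + 0.842) / 0.2132 = 2.124 / 0.2132 = 9.962.
n = 9.962² + 3 = 99.25 + 3 = 102.3.
Round up.

n = 103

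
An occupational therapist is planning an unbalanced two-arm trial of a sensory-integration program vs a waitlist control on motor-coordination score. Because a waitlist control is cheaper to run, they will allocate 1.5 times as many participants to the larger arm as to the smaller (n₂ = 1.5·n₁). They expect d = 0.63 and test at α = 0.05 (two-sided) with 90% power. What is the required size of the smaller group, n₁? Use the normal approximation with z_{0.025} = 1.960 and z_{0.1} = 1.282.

n₁ = 45

With allocation ratio k = n₂/n₁ = 1.5, Var(x̄₁−x̄₂) = σ²(1/n₁ + 1/(k·n₁)) = σ²·(k+1)/(k·n₁).
So n₁ = (1 + 1/k)·((z_{α/2} + z_β)/d)² = 1.667 × (3.242/0.63)².
n₁ = 1.667 × 26.48 = 44.1.
Round up: n₁ = 45, giving n₂ = ⌈1.5 × 45⌉ = ⌈67.5⌉ = 68.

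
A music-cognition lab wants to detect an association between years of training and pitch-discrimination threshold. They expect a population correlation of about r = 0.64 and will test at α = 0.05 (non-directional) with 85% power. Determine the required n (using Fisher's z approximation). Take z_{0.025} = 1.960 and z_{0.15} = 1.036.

n = 19

Fisher's z: C = ½·ln((1+r)/(1−r)) = ½·ln(4.5556) = 0.7582.
n = ((z_{α/2} + z_β)/C)² + 3.
(1.960 + 1.036) / 0.7582 = 2.996 / 0.7582 = 3.951.
n = 3.951² + 3 = 15.61 + 3 = 18.6.
Round up.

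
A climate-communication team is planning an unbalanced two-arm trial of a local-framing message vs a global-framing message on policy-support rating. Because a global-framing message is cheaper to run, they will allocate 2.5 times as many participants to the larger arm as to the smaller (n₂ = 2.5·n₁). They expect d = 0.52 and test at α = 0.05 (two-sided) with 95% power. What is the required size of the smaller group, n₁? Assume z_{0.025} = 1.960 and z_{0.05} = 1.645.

n₁ = 68

With allocation ratio k = n₂/n₁ = 2.5, Var(x̄₁−x̄₂) = σ²(1/n₁ + 1/(k·n₁)) = σ²·(k+1)/(k·n₁).
So n₁ = (1 + 1/k)·((z_{α/2} + z_β)/d)² = 1.400 × (3.605/0.52)².
n₁ = 1.400 × 48.06 = 67.3.
Round up: n₁ = 68, giving n₂ = 2.5 × 68 = 170.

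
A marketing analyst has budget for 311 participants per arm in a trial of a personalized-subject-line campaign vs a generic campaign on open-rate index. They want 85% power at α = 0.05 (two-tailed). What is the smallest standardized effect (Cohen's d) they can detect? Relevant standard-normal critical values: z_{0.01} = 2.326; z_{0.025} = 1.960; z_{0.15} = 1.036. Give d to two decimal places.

d_min ≈ 0.24

For two independent groups of n = 311 each: d_min = (z_{α/2} + z_β)·√(2/n).
z-sum = 1.960 + 1.036 = 2.996.
d_min = 2.996 × √(2/311) = 2.996 × 0.0802 = 0.240.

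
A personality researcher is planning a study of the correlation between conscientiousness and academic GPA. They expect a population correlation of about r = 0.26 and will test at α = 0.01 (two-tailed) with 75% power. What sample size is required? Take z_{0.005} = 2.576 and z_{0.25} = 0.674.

n = 153

Fisher's z: C = ½·ln((1+r)/(1−r)) = ½·ln(1.7027) = 0.2661.
n = ((z_{α/2} + z_β)/C)² + 3.
(2.576 + 0.674) / 0.2661 = 3.250 / 0.2661 = 12.213.
n = 12.213² + 3 = 149.17 + 3 = 152.2.
Round up.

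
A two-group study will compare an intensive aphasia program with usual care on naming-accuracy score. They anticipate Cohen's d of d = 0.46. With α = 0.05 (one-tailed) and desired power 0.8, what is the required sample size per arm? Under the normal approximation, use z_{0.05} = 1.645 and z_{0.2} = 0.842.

For two independent groups with equal n: n = 2·((z_{α} + z_β) / d)².
z_{α} + z_β = 1.645 + 0.842 = 2.487.
n = 2 × (2.487 / 0.46)² = 2 × 5.407² = 2 × 29.23 = 58.5.
Round up to the next whole participant.

n = 59 per group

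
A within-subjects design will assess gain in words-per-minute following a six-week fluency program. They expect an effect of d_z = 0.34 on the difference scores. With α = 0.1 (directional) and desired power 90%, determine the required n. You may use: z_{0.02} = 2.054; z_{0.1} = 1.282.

n = 57 pairs

For a paired (one-sample on differences) test: n = ((z_{α} + z_β) / d)².
z_{α} + z_β = 1.282 + 1.282 = 2.564.
n = (2.564 / 0.34)² = 7.541² = 56.87.
Round up.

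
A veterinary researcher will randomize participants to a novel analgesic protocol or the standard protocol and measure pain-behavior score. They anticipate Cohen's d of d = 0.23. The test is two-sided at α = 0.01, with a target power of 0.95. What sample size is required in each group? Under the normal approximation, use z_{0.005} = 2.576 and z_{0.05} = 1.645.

n = 674 per group

For two independent groups with equal n: n = 2·((z_{α/2} + z_β) / d)².
z_{α/2} + z_β = 2.576 + 1.645 = 4.221.
n = 2 × (4.221 / 0.23)² = 2 × 18.352² = 2 × 336.80 = 673.6.
Round up to the next whole participant.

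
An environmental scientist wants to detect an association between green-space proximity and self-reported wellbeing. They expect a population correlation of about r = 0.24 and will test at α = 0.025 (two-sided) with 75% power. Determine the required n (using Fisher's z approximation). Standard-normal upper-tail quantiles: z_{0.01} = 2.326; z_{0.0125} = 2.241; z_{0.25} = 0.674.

n = 145

Fisher's z: C = ½·ln((1+r)/(1−r)) = ½·ln(1.6316) = 0.2448.
n = ((z_{α/2} + z_β)/C)² + 3.
(2.241 + 0.674) / 0.2448 = 2.915 / 0.2448 = 11.908.
n = 11.908² + 3 = 141.79 + 3 = 144.8.
Round up.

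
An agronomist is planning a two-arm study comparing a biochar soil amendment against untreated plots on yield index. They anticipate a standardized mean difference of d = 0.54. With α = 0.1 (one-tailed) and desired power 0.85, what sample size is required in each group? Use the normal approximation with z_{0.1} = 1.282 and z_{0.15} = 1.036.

n = 37 per group

For two independent groups with equal n: n = 2·((z_{α} + z_β) / d)².
z_{α} + z_β = 1.282 + 1.036 = 2.318.
n = 2 × (2.318 / 0.54)² = 2 × 4.293² = 2 × 18.43 = 36.9.
Round up to the next whole participant.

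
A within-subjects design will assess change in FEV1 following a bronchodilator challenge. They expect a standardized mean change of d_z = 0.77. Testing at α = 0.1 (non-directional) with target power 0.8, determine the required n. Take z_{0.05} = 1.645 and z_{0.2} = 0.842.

For a paired (one-sample on differences) test: n = ((z_{α/2} + z_β) / d)².
z_{α/2} + z_β = 1.645 + 0.842 = 2.487.
n = (2.487 / 0.77)² = 3.230² = 10.43.
Round up.

n = 11 pairs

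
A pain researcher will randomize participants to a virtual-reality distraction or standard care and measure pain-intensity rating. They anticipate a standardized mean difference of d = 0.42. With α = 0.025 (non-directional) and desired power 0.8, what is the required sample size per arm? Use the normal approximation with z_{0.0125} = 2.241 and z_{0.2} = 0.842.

n = 108 per group

For two independent groups with equal n: n = 2·((z_{α/2} + z_β) / d)².
z_{α/2} + z_β = 2.241 + 0.842 = 3.083.
n = 2 × (3.083 / 0.42)² = 2 × 7.340² = 2 × 53.88 = 107.8.
Round up to the next whole participant.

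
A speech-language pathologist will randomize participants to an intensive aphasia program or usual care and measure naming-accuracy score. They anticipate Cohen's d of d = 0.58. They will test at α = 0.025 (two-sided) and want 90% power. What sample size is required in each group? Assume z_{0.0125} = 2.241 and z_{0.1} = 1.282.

For two independent groups with equal n: n = 2·((z_{α/2} + z_β) / d)².
z_{α/2} + z_β = 2.241 + 1.282 = 3.523.
n = 2 × (3.523 / 0.58)² = 2 × 6.074² = 2 × 36.90 = 73.8.
Round up to the next whole participant.

n = 74 per group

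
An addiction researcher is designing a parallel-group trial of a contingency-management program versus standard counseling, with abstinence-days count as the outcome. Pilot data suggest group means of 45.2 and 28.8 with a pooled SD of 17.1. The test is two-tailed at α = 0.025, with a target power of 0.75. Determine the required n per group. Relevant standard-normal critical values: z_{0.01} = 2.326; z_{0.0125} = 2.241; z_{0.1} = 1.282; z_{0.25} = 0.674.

n = 19 per group

Cohen's d = |M₁ − M₂| / SD_pooled = |45.2 − 28.8| / 17.1 = 16.4 / 17.1 = 0.959.
For two independent groups with equal n: n = 2·((z_{α/2} + z_β) / d)².
z_{α/2} + z_β = 2.241 + 0.674 = 2.915.
n = 2 × (2.915 / 0.959)² = 2 × 3.040² = 2 × 9.24 = 18.5.
Round up to the next whole participant.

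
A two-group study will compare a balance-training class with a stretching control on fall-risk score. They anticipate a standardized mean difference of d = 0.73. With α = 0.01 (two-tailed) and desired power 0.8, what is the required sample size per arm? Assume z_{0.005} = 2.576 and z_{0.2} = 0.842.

For two independent groups with equal n: n = 2·((z_{α/2} + z_β) / d)².
z_{α/2} + z_β = 2.576 + 0.842 = 3.418.
n = 2 × (3.418 / 0.73)² = 2 × 4.682² = 2 × 21.92 = 43.8.
Round up to the next whole participant.

n = 44 per group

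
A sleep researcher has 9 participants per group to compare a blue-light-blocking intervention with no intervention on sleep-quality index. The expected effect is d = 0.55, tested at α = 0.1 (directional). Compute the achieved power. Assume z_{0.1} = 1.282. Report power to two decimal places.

For two equal groups, power = Φ(d·√(n/2) − z_{α}).
d·√(n/2) = 0.55 × √(9/2) = 0.55 × 2.121 = 1.167.
z_β = 1.167 − 1.282 = -0.115.
Power = Φ(-0.115) = 0.454.

power ≈ 0.45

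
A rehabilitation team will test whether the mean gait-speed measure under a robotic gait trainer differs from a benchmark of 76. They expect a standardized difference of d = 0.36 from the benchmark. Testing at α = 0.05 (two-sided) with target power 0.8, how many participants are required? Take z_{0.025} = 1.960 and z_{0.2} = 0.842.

For a one-sample test: n = ((z_{α/2} + z_β) / d)².
z_{α/2} + z_β = 1.960 + 0.842 = 2.802.
n = (2.802 / 0.36)² = 7.783² = 60.58.
Round up.

n = 61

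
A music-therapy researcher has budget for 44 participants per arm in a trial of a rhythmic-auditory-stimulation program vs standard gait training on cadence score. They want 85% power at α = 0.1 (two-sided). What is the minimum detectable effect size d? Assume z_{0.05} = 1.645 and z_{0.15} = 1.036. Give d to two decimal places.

d_min ≈ 0.57

For two independent groups of n = 44 each: d_min = (z_{α/2} + z_β)·√(2/n).
z-sum = 1.645 + 1.036 = 2.681.
d_min = 2.681 × √(2/44) = 2.681 × 0.2132 = 0.572.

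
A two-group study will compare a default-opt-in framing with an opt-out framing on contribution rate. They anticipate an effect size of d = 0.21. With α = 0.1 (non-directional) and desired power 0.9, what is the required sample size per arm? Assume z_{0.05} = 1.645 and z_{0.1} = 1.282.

For two independent groups with equal n: n = 2·((z_{α/2} + z_β) / d)².
z_{α/2} + z_β = 1.645 + 1.282 = 2.927.
n = 2 × (2.927 / 0.21)² = 2 × 13.938² = 2 × 194.27 = 388.5.
Round up to the next whole participant.

n = 389 per group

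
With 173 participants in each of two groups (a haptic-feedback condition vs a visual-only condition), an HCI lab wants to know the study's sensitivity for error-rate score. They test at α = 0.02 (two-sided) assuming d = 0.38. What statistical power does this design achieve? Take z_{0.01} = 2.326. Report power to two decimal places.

power ≈ 0.89

For two equal groups, power = Φ(d·√(n/2) − z_{α/2}).
d·√(n/2) = 0.38 × √(173/2) = 0.38 × 9.301 = 3.534.
z_β = 3.534 − 2.326 = 1.208.
Power = Φ(1.208) = 0.887.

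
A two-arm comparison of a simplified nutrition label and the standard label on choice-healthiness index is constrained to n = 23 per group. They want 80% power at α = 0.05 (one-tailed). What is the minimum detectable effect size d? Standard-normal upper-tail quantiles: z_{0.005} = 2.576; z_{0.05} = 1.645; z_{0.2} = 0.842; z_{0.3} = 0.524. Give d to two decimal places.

For two independent groups of n = 23 each: d_min = (z_{α} + z_β)·√(2/n).
z-sum = 1.645 + 0.842 = 2.487.
d_min = 2.487 × √(2/23) = 2.487 × 0.2949 = 0.733.

d_min ≈ 0.73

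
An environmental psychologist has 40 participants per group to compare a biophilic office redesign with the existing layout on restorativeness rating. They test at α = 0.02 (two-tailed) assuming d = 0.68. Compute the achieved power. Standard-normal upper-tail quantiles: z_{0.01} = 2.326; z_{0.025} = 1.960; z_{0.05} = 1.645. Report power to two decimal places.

power ≈ 0.76

For two equal groups, power = Φ(d·√(n/2) − z_{α/2}).
d·√(n/2) = 0.68 × √(40/2) = 0.68 × 4.472 = 3.041.
z_β = 3.041 − 2.326 = 0.715.
Power = Φ(0.715) = 0.763.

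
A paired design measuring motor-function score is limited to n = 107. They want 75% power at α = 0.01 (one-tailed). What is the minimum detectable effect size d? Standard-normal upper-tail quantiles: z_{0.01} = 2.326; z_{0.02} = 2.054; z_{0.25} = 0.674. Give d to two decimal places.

For a single sample (or paired design) of n = 107: d_min = (z_{α} + z_β)/√n.
z-sum = 2.326 + 0.674 = 3.000.
d_min = 3.000 / √107 = 3.000 / 10.344 = 0.290.

d_min ≈ 0.29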